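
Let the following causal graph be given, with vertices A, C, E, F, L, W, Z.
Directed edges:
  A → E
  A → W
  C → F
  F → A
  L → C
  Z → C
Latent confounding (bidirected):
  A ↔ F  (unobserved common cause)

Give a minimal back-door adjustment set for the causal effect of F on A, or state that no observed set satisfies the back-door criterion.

F→A: no observed back-door set.

desc(F)\{F}={A,E,W}; candidates ⊆ {C,L,Z}.
F↔A: latent back-door arc(s) into F.
size 0: {}; under {} F still reaches {A,C,E,L,W,Z} ∋ A.
size 1: {C}, {L}, {Z}; under {C} F still reaches {A,E,W} ∋ A.
size 2: {C,L}, {C,Z}, {L,Z}; under {C,L} F still reaches {A,E,W} ∋ A.
F↔A cannot be blocked by any observed set — no back-door set.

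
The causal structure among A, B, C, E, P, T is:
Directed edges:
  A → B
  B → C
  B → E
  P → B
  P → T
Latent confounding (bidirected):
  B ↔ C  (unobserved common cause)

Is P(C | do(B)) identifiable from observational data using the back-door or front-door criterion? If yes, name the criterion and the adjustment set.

desc(B)\{B}={C,E}; candidates ⊆ {A,P,T}.
B↔C: latent back-door arc(s) into B.
size 0: {}; under {} B still reaches {A,C,P,T} ∋ C.
size 1: {A}, {P}, {T}; under {A} B still reaches {C,P,T} ∋ C.
size 2: {A,P}, {A,T}, {P,T}; under {A,P} B still reaches {C} ∋ C.
B↔C cannot be blocked by any observed set — no back-door set.
No mediator lies on a directed B→…→C path.
Neither criterion identifies P(C|do(B)) in this graph.

P(C|do(B)): not identifiable (no BD/FD set).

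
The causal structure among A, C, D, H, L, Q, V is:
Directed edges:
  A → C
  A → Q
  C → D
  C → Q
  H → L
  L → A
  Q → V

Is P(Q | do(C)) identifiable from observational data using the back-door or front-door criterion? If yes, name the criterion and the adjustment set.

P(Q|do(C)): backdoor, adjust for {A}.

desc(C)\{C}={D,Q,V}; candidates ⊆ {A,H,L}.
size 0: {}; under {} C still reaches {A,H,L,Q,V} ∋ Q.
{A}: C⊥Q given {A} in G with C→· removed — back-door holds.
P(Q|do(C)) = Σ_{A} P(Q|C,A)·P(A).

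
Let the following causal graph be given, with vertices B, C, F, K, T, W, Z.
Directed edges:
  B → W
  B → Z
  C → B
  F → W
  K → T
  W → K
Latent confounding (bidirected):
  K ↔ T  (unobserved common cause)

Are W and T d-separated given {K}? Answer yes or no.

No — W and T are d-connected given {K}.

Bayes-Ball from W | {K} reaches {B,C,F,T,Z}.
T ∈ reach(W|{K}) ⇒ W ⊥̸ T | {K}.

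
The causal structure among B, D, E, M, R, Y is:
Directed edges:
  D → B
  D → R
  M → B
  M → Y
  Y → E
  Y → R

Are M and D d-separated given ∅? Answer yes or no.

Yes — M ⊥ D | ∅.

Bayes-Ball from M | ∅ reaches {B,E,R,Y}.
D ∉ reach(M|∅) ⇒ M ⊥ D | ∅.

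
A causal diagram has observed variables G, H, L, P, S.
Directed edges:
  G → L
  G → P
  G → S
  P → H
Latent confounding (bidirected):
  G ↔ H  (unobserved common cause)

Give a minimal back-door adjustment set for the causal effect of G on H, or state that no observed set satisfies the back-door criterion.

desc(G)\{G}={H,L,P,S}; candidates ⊆ {—}.
G↔H: latent back-door arc(s) into G.
size 0: {}; under {} G still reaches {H} ∋ H.
G↔H cannot be blocked by any observed set — no back-door set.

G→H: no observed back-door set.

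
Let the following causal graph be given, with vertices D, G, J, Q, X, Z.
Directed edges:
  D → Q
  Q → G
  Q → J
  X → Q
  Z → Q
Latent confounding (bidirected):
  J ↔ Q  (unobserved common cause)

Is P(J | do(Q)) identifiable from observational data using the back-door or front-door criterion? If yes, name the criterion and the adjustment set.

desc(Q)\{Q}={G,J}; candidates ⊆ {D,X,Z}.
Q↔J: latent back-door arc(s) into Q.
size 0: {}; under {} Q still reaches {D,J,X,Z} ∋ J.
size 1: {D}, {X}, {Z}; under {D} Q still reaches {J,X,Z} ∋ J.
size 2: {D,X}, {D,Z}, {X,Z}; under {D,X} Q still reaches {J,Z} ∋ J.
Q↔J cannot be blocked by any observed set — no back-door set.
No mediator lies on a directed Q→…→J path.
Neither criterion identifies P(J|do(Q)) in this graph.

P(J|do(Q)): not identifiable (no BD/FD set).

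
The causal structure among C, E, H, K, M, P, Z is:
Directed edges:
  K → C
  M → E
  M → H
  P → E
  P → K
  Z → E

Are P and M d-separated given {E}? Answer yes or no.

Bayes-Ball from P | {E} reaches {C,H,K,M,Z}.
M ∈ reach(P|{E}) ⇒ P ⊥̸ M | {E}.

No — P and M are d-connected given {E}.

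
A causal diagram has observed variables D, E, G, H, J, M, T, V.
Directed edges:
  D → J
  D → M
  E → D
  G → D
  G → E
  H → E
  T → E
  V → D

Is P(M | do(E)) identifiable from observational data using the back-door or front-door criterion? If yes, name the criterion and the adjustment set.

P(M|do(E)): backdoor, adjust for {G}.

desc(E)\{E}={D,J,M}; candidates ⊆ {G,H,T,V}.
size 0: {}; under {} E still reaches {D,G,H,J,M,T} ∋ M.
{G}: E⊥M given {G} in G with E→· removed — back-door holds.
P(M|do(E)) = Σ_{G} P(M|E,G)·P(G).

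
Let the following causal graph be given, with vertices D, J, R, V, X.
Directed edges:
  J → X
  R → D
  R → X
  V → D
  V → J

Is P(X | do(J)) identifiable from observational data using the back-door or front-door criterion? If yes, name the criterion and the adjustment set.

desc(J)\{J}={X}; candidates ⊆ {D,R,V}.
∅: J⊥X given ∅ in G with J→· removed — back-door holds.
P(X|do(J)) = P(X|J) — no adjustment needed.

P(X|do(J)): backdoor, adjust for ∅.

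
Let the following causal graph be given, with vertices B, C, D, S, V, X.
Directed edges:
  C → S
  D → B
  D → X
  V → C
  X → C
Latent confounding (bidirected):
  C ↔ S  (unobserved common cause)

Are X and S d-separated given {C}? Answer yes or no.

Bayes-Ball from X | {C} reaches {B,D,S,V}.
S ∈ reach(X|{C}) ⇒ X ⊥̸ S | {C}.

No — X and S are d-connected given {C}.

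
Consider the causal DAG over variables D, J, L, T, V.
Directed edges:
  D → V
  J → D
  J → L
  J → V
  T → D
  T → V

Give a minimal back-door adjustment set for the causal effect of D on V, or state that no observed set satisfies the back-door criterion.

desc(D)\{D}={V}; candidates ⊆ {J,L,T}.
size 0: {}; under {} D still reaches {J,L,T,V} ∋ V.
size 1: {J}, {L}, {T}; under {J} D still reaches {T,V} ∋ V.
{J,T}: D⊥V given {J,T} in G with D→· removed — back-door holds.

D→V: minimal back-door set {J, T}.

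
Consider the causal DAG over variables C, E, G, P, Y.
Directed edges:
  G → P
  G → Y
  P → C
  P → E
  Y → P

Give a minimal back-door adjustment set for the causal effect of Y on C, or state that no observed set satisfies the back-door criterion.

Y→C: minimal back-door set {G}.

desc(Y)\{Y}={C,E,P}; candidates ⊆ {G}.
size 0: {}; under {} Y still reaches {C,E,G,P} ∋ C.
{G}: Y⊥C given {G} in G with Y→· removed — back-door holds.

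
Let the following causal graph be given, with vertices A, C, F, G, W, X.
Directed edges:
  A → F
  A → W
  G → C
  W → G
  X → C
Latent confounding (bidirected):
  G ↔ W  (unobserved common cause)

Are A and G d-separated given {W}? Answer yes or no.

Bayes-Ball from A | {W} reaches {C,F,G}.
G ∈ reach(A|{W}) ⇒ A ⊥̸ G | {W}.

No — A and G are d-connected given {W}.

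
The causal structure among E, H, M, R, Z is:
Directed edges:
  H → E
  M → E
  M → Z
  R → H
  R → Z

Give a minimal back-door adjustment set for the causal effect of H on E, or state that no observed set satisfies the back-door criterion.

H→E: minimal back-door set ∅.

desc(H)\{H}={E}; candidates ⊆ {M,R,Z}.
∅: H⊥E given ∅ in G with H→· removed — back-door holds.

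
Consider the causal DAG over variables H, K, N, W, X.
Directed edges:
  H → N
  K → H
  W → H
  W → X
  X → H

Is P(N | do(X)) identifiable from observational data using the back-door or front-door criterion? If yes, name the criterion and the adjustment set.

desc(X)\{X}={H,N}; candidates ⊆ {K,W}.
size 0: {}; under {} X still reaches {H,N,W} ∋ N.
{W}: X⊥N given {W} in G with X→· removed — back-door holds.
P(N|do(X)) = Σ_{W} P(N|X,W)·P(W).

P(N|do(X)): backdoor, adjust for {W}.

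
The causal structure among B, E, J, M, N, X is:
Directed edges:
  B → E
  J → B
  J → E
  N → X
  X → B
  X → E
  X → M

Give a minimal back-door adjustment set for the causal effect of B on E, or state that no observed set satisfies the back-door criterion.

desc(B)\{B}={E}; candidates ⊆ {J,M,N,X}.
size 0: {}; under {} B still reaches {E,J,M,N,X} ∋ E.
size 1: {J}, {M}, {N} …(+1); under {J} B still reaches {E,M,N,X} ∋ E.
{J,X}: B⊥E given {J,X} in G with B→· removed — back-door holds.

B→E: minimal back-door set {J, X}.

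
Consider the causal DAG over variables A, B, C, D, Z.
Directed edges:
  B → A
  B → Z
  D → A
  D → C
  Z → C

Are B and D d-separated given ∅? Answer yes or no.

Bayes-Ball from B | ∅ reaches {A,C,Z}.
D ∉ reach(B|∅) ⇒ B ⊥ D | ∅.

Yes — B ⊥ D | ∅.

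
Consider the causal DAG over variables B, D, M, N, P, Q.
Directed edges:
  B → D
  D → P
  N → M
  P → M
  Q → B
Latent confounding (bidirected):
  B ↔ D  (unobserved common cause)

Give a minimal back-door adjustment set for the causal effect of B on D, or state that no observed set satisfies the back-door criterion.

B→D: no observed back-door set.

desc(B)\{B}={D,M,P}; candidates ⊆ {N,Q}.
B↔D: latent back-door arc(s) into B.
size 0: {}; under {} B still reaches {D,M,P,Q} ∋ D.
size 1: {N}, {Q}; under {N} B still reaches {D,M,P,Q} ∋ D.
size 2: {N,Q}; under {N,Q} B still reaches {D,M,P} ∋ D.
B↔D cannot be blocked by any observed set — no back-door set.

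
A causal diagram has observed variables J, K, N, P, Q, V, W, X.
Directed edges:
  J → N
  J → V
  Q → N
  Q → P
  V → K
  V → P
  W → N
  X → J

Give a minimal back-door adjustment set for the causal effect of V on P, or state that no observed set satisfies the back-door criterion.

desc(V)\{V}={K,P}; candidates ⊆ {J,N,Q,W,X}.
∅: V⊥P given ∅ in G with V→· removed — back-door holds.

V→P: minimal back-door set ∅.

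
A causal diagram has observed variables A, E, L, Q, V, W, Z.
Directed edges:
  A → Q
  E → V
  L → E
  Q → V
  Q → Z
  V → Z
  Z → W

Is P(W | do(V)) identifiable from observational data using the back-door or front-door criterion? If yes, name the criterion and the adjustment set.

desc(V)\{V}={W,Z}; candidates ⊆ {A,E,L,Q}.
size 0: {}; under {} V still reaches {A,E,L,Q,W,Z} ∋ W.
{Q}: V⊥W given {Q} in G with V→· removed — back-door holds.
P(W|do(V)) = Σ_{Q} P(W|V,Q)·P(Q).

P(W|do(V)): backdoor, adjust for {Q}.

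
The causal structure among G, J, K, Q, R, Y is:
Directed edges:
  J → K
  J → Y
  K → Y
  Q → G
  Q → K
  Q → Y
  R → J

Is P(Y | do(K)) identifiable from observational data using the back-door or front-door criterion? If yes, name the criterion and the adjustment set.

desc(K)\{K}={Y}; candidates ⊆ {G,J,Q,R}.
size 0: {}; under {} K still reaches {G,J,Q,R,Y} ∋ Y.
size 1: {G}, {J}, {Q} …(+1); under {G} K still reaches {J,Q,R,Y} ∋ Y.
{J,Q}: K⊥Y given {J,Q} in G with K→· removed — back-door holds.
P(Y|do(K)) = Σ_{J,Q} P(Y|K,J,Q)·P(J,Q).

P(Y|do(K)): backdoor, adjust for {J, Q}.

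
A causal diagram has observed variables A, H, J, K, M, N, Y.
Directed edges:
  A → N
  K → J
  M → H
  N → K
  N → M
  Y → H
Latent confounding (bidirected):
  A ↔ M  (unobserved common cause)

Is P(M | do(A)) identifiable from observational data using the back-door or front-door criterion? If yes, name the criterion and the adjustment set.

desc(A)\{A}={H,J,K,M,N}; candidates ⊆ {Y}.
A↔M: latent back-door arc(s) into A.
size 0: {}; under {} A still reaches {H,M} ∋ M.
size 1: {Y}; under {Y} A still reaches {H,M} ∋ M.
A↔M cannot be blocked by any observed set — no back-door set.
{N}: (i) intercepts every directed A→M path; (ii) no back-door A→{N}; (iii) {A} blocks every back-door {N}→M. Front-door holds.
P(M|do(A)) = Σ_{N} P(N|A) Σ_{A'} P(M|N,A')P(A').

P(M|do(A)): frontdoor, adjust for {N}.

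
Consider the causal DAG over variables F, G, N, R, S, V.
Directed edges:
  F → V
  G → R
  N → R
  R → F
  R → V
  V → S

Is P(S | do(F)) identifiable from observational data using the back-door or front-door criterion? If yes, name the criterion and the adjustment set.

desc(F)\{F}={S,V}; candidates ⊆ {G,N,R}.
size 0: {}; under {} F still reaches {G,N,R,S,V} ∋ S.
{R}: F⊥S given {R} in G with F→· removed — back-door holds.
P(S|do(F)) = Σ_{R} P(S|F,R)·P(R).

P(S|do(F)): backdoor, adjust for {R}.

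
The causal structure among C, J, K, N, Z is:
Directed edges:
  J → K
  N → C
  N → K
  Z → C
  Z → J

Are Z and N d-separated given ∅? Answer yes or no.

Yes — Z ⊥ N | ∅.

Bayes-Ball from Z | ∅ reaches {C,J,K}.
N ∉ reach(Z|∅) ⇒ Z ⊥ N | ∅.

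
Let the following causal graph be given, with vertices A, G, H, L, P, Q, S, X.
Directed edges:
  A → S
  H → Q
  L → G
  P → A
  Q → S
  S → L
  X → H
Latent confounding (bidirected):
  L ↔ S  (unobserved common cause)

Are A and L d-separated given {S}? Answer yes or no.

Bayes-Ball from A | {S} reaches {G,H,L,P,Q,X}.
L ∈ reach(A|{S}) ⇒ A ⊥̸ L | {S}.

No — A and L are d-connected given {S}.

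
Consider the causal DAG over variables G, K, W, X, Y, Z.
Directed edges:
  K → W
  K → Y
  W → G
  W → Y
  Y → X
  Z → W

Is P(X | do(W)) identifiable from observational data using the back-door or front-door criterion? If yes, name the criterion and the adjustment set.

desc(W)\{W}={G,X,Y}; candidates ⊆ {K,Z}.
size 0: {}; under {} W still reaches {K,X,Y,Z} ∋ X.
{K}: W⊥X given {K} in G with W→· removed — back-door holds.
P(X|do(W)) = Σ_{K} P(X|W,K)·P(K).

P(X|do(W)): backdoor, adjust for {K}.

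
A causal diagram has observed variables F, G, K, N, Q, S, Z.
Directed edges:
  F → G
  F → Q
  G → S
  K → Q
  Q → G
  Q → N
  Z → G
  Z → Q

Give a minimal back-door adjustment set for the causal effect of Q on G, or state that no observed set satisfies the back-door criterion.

desc(Q)\{Q}={G,N,S}; candidates ⊆ {F,K,Z}.
size 0: {}; under {} Q still reaches {F,G,K,S,Z} ∋ G.
size 1: {F}, {K}, {Z}; under {F} Q still reaches {G,K,S,Z} ∋ G.
{F,Z}: Q⊥G given {F,Z} in G with Q→· removed — back-door holds.

Q→G: minimal back-door set {F, Z}.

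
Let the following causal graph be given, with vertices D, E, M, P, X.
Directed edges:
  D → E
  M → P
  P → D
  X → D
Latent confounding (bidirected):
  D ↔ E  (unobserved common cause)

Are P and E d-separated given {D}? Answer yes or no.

No — P and E are d-connected given {D}.

Bayes-Ball from P | {D} reaches {E,M,X}.
E ∈ reach(P|{D}) ⇒ P ⊥̸ E | {D}.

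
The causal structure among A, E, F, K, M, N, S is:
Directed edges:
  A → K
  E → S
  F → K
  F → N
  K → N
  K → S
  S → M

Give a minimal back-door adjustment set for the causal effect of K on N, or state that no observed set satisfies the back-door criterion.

K→N: minimal back-door set {F}.

desc(K)\{K}={M,N,S}; candidates ⊆ {A,E,F}.
size 0: {}; under {} K still reaches {A,F,N} ∋ N.
{F}: K⊥N given {F} in G with K→· removed — back-door holds.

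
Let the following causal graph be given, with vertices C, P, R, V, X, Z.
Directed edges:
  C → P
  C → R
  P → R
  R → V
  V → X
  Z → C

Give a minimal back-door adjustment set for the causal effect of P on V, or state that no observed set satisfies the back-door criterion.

P→V: minimal back-door set {C}.

desc(P)\{P}={R,V,X}; candidates ⊆ {C,Z}.
size 0: {}; under {} P still reaches {C,R,V,X,Z} ∋ V.
{C}: P⊥V given {C} in G with P→· removed — back-door holds.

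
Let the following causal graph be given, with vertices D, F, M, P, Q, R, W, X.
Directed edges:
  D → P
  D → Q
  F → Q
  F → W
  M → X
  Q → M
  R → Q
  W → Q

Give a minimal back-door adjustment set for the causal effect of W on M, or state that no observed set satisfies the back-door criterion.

W→M: minimal back-door set {F}.

desc(W)\{W}={M,Q,X}; candidates ⊆ {D,F,P,R}.
size 0: {}; under {} W still reaches {F,M,Q,X} ∋ M.
{F}: W⊥M given {F} in G with W→· removed — back-door holds.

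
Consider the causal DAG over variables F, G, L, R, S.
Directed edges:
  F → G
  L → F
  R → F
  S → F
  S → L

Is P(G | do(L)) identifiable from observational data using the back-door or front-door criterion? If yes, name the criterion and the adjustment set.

desc(L)\{L}={F,G}; candidates ⊆ {R,S}.
size 0: {}; under {} L still reaches {F,G,S} ∋ G.
{S}: L⊥G given {S} in G with L→· removed — back-door holds.
P(G|do(L)) = Σ_{S} P(G|L,S)·P(S).

P(G|do(L)): backdoor, adjust for {S}.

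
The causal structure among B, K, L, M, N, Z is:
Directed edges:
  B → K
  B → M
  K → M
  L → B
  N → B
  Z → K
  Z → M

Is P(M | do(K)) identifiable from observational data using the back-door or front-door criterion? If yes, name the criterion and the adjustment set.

P(M|do(K)): backdoor, adjust for {B, Z}.

desc(K)\{K}={M}; candidates ⊆ {B,L,N,Z}.
size 0: {}; under {} K still reaches {B,L,M,N,Z} ∋ M.
size 1: {B}, {L}, {N} …(+1); under {B} K still reaches {M,Z} ∋ M.
{B,Z}: K⊥M given {B,Z} in G with K→· removed — back-door holds.
P(M|do(K)) = Σ_{B,Z} P(M|K,B,Z)·P(B,Z).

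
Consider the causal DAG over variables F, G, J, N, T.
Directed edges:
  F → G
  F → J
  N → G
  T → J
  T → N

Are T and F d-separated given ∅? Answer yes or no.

Yes — T ⊥ F | ∅.

Bayes-Ball from T | ∅ reaches {G,J,N}.
F ∉ reach(T|∅) ⇒ T ⊥ F | ∅.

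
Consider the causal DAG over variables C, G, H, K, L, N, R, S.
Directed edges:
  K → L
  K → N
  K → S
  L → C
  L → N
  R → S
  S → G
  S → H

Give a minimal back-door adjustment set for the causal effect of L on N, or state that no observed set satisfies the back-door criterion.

L→N: minimal back-door set {K}.

desc(L)\{L}={C,N}; candidates ⊆ {G,H,K,R,S}.
size 0: {}; under {} L still reaches {G,H,K,N,S} ∋ N.
{K}: L⊥N given {K} in G with L→· removed — back-door holds.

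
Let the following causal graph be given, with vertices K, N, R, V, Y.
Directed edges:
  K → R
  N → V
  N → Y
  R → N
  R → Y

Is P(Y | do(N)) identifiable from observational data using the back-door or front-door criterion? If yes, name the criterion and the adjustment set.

desc(N)\{N}={V,Y}; candidates ⊆ {K,R}.
size 0: {}; under {} N still reaches {K,R,Y} ∋ Y.
{R}: N⊥Y given {R} in G with N→· removed — back-door holds.
P(Y|do(N)) = Σ_{R} P(Y|N,R)·P(R).

P(Y|do(N)): backdoor, adjust for {R}.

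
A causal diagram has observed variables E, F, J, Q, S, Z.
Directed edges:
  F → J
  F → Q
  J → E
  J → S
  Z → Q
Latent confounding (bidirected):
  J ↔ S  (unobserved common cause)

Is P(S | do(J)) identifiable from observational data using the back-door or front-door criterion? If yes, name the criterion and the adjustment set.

P(S|do(J)): not identifiable (no BD/FD set).

desc(J)\{J}={E,S}; candidates ⊆ {F,Q,Z}.
J↔S: latent back-door arc(s) into J.
size 0: {}; under {} J still reaches {F,Q,S} ∋ S.
size 1: {F}, {Q}, {Z}; under {F} J still reaches {S} ∋ S.
size 2: {F,Q}, {F,Z}, {Q,Z}; under {F,Q} J still reaches {S} ∋ S.
J↔S cannot be blocked by any observed set — no back-door set.
No mediator lies on a directed J→…→S path.
Neither criterion identifies P(S|do(J)) in this graph.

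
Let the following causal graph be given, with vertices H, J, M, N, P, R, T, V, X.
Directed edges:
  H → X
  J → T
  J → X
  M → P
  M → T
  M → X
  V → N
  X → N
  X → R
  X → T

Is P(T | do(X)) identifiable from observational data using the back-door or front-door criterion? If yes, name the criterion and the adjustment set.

desc(X)\{X}={N,R,T}; candidates ⊆ {H,J,M,P,V}.
size 0: {}; under {} X still reaches {H,J,M,P,T} ∋ T.
size 1: {H}, {J}, {M} …(+2); under {H} X still reaches {J,M,P,T} ∋ T.
{J,M}: X⊥T given {J,M} in G with X→· removed — back-door holds.
P(T|do(X)) = Σ_{J,M} P(T|X,J,M)·P(J,M).

P(T|do(X)): backdoor, adjust for {J, M}.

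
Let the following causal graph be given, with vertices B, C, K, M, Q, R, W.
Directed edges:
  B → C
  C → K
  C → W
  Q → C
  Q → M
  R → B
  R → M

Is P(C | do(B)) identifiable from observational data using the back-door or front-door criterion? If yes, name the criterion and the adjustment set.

P(C|do(B)): backdoor, adjust for ∅.

desc(B)\{B}={C,K,W}; candidates ⊆ {M,Q,R}.
∅: B⊥C given ∅ in G with B→· removed — back-door holds.
P(C|do(B)) = P(C|B) — no adjustment needed.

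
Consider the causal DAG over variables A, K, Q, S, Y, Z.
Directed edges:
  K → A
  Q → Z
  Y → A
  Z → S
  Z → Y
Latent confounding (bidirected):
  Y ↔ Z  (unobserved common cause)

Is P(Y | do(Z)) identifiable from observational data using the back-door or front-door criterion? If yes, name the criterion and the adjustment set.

desc(Z)\{Z}={A,S,Y}; candidates ⊆ {K,Q}.
Z↔Y: latent back-door arc(s) into Z.
size 0: {}; under {} Z still reaches {A,Q,Y} ∋ Y.
size 1: {K}, {Q}; under {K} Z still reaches {A,Q,Y} ∋ Y.
size 2: {K,Q}; under {K,Q} Z still reaches {A,Y} ∋ Y.
Z↔Y cannot be blocked by any observed set — no back-door set.
No mediator lies on a directed Z→…→Y path.
Neither criterion identifies P(Y|do(Z)) in this graph.

P(Y|do(Z)): not identifiable (no BD/FD set).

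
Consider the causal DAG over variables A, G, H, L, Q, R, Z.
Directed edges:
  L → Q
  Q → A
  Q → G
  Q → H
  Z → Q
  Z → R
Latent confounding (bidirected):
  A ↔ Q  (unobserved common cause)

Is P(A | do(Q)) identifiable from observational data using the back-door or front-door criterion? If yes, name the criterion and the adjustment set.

P(A|do(Q)): not identifiable (no BD/FD set).

desc(Q)\{Q}={A,G,H}; candidates ⊆ {L,R,Z}.
Q↔A: latent back-door arc(s) into Q.
size 0: {}; under {} Q still reaches {A,L,R,Z} ∋ A.
size 1: {L}, {R}, {Z}; under {L} Q still reaches {A,R,Z} ∋ A.
size 2: {L,R}, {L,Z}, {R,Z}; under {L,R} Q still reaches {A,Z} ∋ A.
Q↔A cannot be blocked by any observed set — no back-door set.
No mediator lies on a directed Q→…→A path.
Neither criterion identifies P(A|do(Q)) in this graph.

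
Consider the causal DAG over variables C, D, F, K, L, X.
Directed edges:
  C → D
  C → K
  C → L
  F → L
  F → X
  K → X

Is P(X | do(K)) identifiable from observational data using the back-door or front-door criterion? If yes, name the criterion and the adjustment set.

P(X|do(K)): backdoor, adjust for ∅.

desc(K)\{K}={X}; candidates ⊆ {C,D,F,L}.
∅: K⊥X given ∅ in G with K→· removed — back-door holds.
P(X|do(K)) = P(X|K) — no adjustment needed.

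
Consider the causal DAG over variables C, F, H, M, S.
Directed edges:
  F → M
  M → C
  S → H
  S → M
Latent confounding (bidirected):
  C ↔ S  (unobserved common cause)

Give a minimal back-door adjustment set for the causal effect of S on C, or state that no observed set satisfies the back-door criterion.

S→C: no observed back-door set.

desc(S)\{S}={C,H,M}; candidates ⊆ {F}.
S↔C: latent back-door arc(s) into S.
size 0: {}; under {} S still reaches {C} ∋ C.
size 1: {F}; under {F} S still reaches {C} ∋ C.
S↔C cannot be blocked by any observed set — no back-door set.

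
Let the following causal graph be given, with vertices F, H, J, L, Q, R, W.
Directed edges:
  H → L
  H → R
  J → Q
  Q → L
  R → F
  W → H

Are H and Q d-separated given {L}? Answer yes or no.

No — H and Q are d-connected given {L}.

Bayes-Ball from H | {L} reaches {F,J,Q,R,W}.
Q ∈ reach(H|{L}) ⇒ H ⊥̸ Q | {L}.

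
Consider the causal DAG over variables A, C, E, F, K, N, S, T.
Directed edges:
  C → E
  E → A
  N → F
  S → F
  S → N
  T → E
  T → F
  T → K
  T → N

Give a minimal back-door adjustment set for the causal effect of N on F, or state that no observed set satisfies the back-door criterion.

desc(N)\{N}={F}; candidates ⊆ {A,C,E,K,S,T}.
size 0: {}; under {} N still reaches {A,E,F,K,S,T} ∋ F.
size 1: {A}, {C}, {E} …(+3); under {A} N still reaches {C,E,F,K,S,T} ∋ F.
{S,T}: N⊥F given {S,T} in G with N→· removed — back-door holds.

N→F: minimal back-door set {S, T}.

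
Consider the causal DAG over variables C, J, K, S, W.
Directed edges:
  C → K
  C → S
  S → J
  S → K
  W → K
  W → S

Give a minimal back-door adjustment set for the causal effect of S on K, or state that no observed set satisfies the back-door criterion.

S→K: minimal back-door set {C, W}.

desc(S)\{S}={J,K}; candidates ⊆ {C,W}.
size 0: {}; under {} S still reaches {C,K,W} ∋ K.
size 1: {C}, {W}; under {C} S still reaches {K,W} ∋ K.
{C,W}: S⊥K given {C,W} in G with S→· removed — back-door holds.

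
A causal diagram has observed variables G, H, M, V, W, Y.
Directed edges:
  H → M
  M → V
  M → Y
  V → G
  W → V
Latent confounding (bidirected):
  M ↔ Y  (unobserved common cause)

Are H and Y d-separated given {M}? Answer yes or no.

Bayes-Ball from H | {M} reaches {Y}.
Y ∈ reach(H|{M}) ⇒ H ⊥̸ Y | {M}.

No — H and Y are d-connected given {M}.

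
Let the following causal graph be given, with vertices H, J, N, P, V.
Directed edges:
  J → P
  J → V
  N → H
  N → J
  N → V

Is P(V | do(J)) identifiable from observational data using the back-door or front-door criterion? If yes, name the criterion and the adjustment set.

desc(J)\{J}={P,V}; candidates ⊆ {H,N}.
size 0: {}; under {} J still reaches {H,N,V} ∋ V.
{N}: J⊥V given {N} in G with J→· removed — back-door holds.
P(V|do(J)) = Σ_{N} P(V|J,N)·P(N).

P(V|do(J)): backdoor, adjust for {N}.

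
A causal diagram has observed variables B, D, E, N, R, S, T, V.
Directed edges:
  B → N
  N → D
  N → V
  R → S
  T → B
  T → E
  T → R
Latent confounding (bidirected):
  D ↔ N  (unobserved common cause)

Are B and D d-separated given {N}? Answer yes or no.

Bayes-Ball from B | {N} reaches {D,E,R,S,T}.
D ∈ reach(B|{N}) ⇒ B ⊥̸ D | {N}.

No — B and D are d-connected given {N}.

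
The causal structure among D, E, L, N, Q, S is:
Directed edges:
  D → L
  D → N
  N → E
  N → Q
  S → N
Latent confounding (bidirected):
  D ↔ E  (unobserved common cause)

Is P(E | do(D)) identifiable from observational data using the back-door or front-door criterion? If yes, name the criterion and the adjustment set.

desc(D)\{D}={E,L,N,Q}; candidates ⊆ {S}.
D↔E: latent back-door arc(s) into D.
size 0: {}; under {} D still reaches {E} ∋ E.
size 1: {S}; under {S} D still reaches {E} ∋ E.
D↔E cannot be blocked by any observed set — no back-door set.
{N}: (i) intercepts every directed D→E path; (ii) no back-door D→{N}; (iii) {D} blocks every back-door {N}→E. Front-door holds.
P(E|do(D)) = Σ_{N} P(N|D) Σ_{D'} P(E|N,D')P(D').

P(E|do(D)): frontdoor, adjust for {N}.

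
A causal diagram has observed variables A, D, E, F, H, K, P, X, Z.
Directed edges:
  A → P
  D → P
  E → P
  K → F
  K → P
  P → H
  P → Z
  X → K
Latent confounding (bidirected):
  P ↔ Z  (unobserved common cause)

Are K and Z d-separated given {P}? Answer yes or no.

Bayes-Ball from K | {P} reaches {A,D,E,F,X,Z}.
Z ∈ reach(K|{P}) ⇒ K ⊥̸ Z | {P}.

No — K and Z are d-connected given {P}.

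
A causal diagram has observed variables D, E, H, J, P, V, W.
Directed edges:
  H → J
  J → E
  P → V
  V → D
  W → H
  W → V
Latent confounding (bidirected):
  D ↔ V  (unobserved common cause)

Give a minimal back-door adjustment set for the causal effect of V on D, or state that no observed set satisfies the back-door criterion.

V→D: no observed back-door set.

desc(V)\{V}={D}; candidates ⊆ {E,H,J,P,W}.
V↔D: latent back-door arc(s) into V.
size 0: {}; under {} V still reaches {D,E,H,J,P,W} ∋ D.
size 1: {E}, {H}, {J} …(+2); under {E} V still reaches {D,H,J,P,W} ∋ D.
size 2: {E,H}, {E,J}, {E,P} …(+7); under {E,H} V still reaches {D,P,W} ∋ D.
V↔D cannot be blocked by any observed set — no back-door set.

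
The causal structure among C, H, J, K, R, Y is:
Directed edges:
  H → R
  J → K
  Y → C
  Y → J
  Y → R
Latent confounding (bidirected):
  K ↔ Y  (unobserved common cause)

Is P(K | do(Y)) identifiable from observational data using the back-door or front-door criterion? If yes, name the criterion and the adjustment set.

P(K|do(Y)): frontdoor, adjust for {J}.

desc(Y)\{Y}={C,J,K,R}; candidates ⊆ {H}.
Y↔K: latent back-door arc(s) into Y.
size 0: {}; under {} Y still reaches {K} ∋ K.
size 1: {H}; under {H} Y still reaches {K} ∋ K.
Y↔K cannot be blocked by any observed set — no back-door set.
{J}: (i) intercepts every directed Y→K path; (ii) no back-door Y→{J}; (iii) {Y} blocks every back-door {J}→K. Front-door holds.
P(K|do(Y)) = Σ_{J} P(J|Y) Σ_{Y'} P(K|J,Y')P(Y').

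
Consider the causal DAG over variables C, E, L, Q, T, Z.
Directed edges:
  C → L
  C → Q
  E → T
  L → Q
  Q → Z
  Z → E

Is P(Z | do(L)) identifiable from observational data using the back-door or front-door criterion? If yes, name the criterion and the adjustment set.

P(Z|do(L)): backdoor, adjust for {C}.

desc(L)\{L}={E,Q,T,Z}; candidates ⊆ {C}.
size 0: {}; under {} L still reaches {C,E,Q,T,Z} ∋ Z.
{C}: L⊥Z given {C} in G with L→· removed — back-door holds.
P(Z|do(L)) = Σ_{C} P(Z|L,C)·P(C).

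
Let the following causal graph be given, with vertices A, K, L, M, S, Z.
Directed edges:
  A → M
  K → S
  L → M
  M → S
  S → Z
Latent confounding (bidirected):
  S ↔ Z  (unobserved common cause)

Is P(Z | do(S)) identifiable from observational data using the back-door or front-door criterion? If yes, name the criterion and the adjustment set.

desc(S)\{S}={Z}; candidates ⊆ {A,K,L,M}.
S↔Z: latent back-door arc(s) into S.
size 0: {}; under {} S still reaches {A,K,L,M,Z} ∋ Z.
size 1: {A}, {K}, {L} …(+1); under {A} S still reaches {K,L,M,Z} ∋ Z.
size 2: {A,K}, {A,L}, {A,M} …(+3); under {A,K} S still reaches {L,M,Z} ∋ Z.
S↔Z cannot be blocked by any observed set — no back-door set.
No mediator lies on a directed S→…→Z path.
Neither criterion identifies P(Z|do(S)) in this graph.

P(Z|do(S)): not identifiable (no BD/FD set).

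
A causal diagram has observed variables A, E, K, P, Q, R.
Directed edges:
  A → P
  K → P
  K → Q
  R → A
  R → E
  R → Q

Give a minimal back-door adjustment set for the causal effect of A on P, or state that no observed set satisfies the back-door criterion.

desc(A)\{A}={P}; candidates ⊆ {E,K,Q,R}.
∅: A⊥P given ∅ in G with A→· removed — back-door holds.

A→P: minimal back-door set ∅.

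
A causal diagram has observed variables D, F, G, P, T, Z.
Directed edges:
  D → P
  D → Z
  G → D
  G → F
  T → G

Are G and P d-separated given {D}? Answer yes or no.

Bayes-Ball from G | {D} reaches {F,T}.
P ∉ reach(G|{D}) ⇒ G ⊥ P | {D}.

Yes — G ⊥ P | {D}.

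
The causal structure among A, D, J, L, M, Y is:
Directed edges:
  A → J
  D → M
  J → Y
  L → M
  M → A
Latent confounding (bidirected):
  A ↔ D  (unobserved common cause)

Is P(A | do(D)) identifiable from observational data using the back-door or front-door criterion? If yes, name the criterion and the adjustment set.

P(A|do(D)): frontdoor, adjust for {M}.

desc(D)\{D}={A,J,M,Y}; candidates ⊆ {L}.
D↔A: latent back-door arc(s) into D.
size 0: {}; under {} D still reaches {A,J,Y} ∋ A.
size 1: {L}; under {L} D still reaches {A,J,Y} ∋ A.
D↔A cannot be blocked by any observed set — no back-door set.
{M}: (i) intercepts every directed D→A path; (ii) no back-door D→{M}; (iii) {D} blocks every back-door {M}→A. Front-door holds.
P(A|do(D)) = Σ_{M} P(M|D) Σ_{D'} P(A|M,D')P(D').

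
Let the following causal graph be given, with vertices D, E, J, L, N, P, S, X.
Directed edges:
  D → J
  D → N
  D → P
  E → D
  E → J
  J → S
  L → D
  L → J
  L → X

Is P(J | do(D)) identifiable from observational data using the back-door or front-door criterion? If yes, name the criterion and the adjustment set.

P(J|do(D)): backdoor, adjust for {E, L}.

desc(D)\{D}={J,N,P,S}; candidates ⊆ {E,L,X}.
size 0: {}; under {} D still reaches {E,J,L,S,X} ∋ J.
size 1: {E}, {L}, {X}; under {E} D still reaches {J,L,S,X} ∋ J.
{E,L}: D⊥J given {E,L} in G with D→· removed — back-door holds.
P(J|do(D)) = Σ_{E,L} P(J|D,E,L)·P(E,L).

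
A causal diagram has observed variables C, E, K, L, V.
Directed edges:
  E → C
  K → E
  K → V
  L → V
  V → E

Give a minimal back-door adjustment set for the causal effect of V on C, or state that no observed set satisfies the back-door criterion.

desc(V)\{V}={C,E}; candidates ⊆ {K,L}.
size 0: {}; under {} V still reaches {C,E,K,L} ∋ C.
{K}: V⊥C given {K} in G with V→· removed — back-door holds.

V→C: minimal back-door set {K}.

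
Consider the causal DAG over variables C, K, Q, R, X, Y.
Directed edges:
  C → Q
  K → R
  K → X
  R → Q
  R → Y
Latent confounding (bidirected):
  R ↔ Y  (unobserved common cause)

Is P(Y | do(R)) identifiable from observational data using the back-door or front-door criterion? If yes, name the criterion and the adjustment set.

P(Y|do(R)): not identifiable (no BD/FD set).

desc(R)\{R}={Q,Y}; candidates ⊆ {C,K,X}.
R↔Y: latent back-door arc(s) into R.
size 0: {}; under {} R still reaches {K,X,Y} ∋ Y.
size 1: {C}, {K}, {X}; under {C} R still reaches {K,X,Y} ∋ Y.
size 2: {C,K}, {C,X}, {K,X}; under {C,K} R still reaches {Y} ∋ Y.
R↔Y cannot be blocked by any observed set — no back-door set.
No mediator lies on a directed R→…→Y path.
Neither criterion identifies P(Y|do(R)) in this graph.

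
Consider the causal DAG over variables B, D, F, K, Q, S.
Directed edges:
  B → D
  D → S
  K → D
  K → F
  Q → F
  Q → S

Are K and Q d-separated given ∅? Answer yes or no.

Bayes-Ball from K | ∅ reaches {D,F,S}.
Q ∉ reach(K|∅) ⇒ K ⊥ Q | ∅.

Yes — K ⊥ Q | ∅.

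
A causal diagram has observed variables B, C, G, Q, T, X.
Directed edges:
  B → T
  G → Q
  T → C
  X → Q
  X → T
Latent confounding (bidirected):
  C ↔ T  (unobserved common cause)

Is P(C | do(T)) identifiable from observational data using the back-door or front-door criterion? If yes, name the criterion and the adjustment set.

desc(T)\{T}={C}; candidates ⊆ {B,G,Q,X}.
T↔C: latent back-door arc(s) into T.
size 0: {}; under {} T still reaches {B,C,Q,X} ∋ C.
size 1: {B}, {G}, {Q} …(+1); under {B} T still reaches {C,Q,X} ∋ C.
size 2: {B,G}, {B,Q}, {B,X} …(+3); under {B,G} T still reaches {C,Q,X} ∋ C.
T↔C cannot be blocked by any observed set — no back-door set.
No mediator lies on a directed T→…→C path.
Neither criterion identifies P(C|do(T)) in this graph.

P(C|do(T)): not identifiable (no BD/FD set).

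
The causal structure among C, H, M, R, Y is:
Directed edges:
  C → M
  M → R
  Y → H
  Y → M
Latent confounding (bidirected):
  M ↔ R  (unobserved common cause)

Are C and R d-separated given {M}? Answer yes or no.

Bayes-Ball from C | {M} reaches {H,R,Y}.
R ∈ reach(C|{M}) ⇒ C ⊥̸ R | {M}.

No — C and R are d-connected given {M}.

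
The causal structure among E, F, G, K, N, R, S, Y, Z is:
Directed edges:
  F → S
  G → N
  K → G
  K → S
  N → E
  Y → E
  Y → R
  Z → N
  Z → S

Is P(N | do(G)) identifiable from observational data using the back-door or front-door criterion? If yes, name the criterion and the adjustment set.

P(N|do(G)): backdoor, adjust for ∅.

desc(G)\{G}={E,N}; candidates ⊆ {F,K,R,S,Y,Z}.
∅: G⊥N given ∅ in G with G→· removed — back-door holds.
P(N|do(G)) = P(N|G) — no adjustment needed.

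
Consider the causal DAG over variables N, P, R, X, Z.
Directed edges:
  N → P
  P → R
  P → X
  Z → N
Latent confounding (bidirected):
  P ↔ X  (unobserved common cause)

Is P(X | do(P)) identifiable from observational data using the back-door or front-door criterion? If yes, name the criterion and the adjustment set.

P(X|do(P)): not identifiable (no BD/FD set).

desc(P)\{P}={R,X}; candidates ⊆ {N,Z}.
P↔X: latent back-door arc(s) into P.
size 0: {}; under {} P still reaches {N,X,Z} ∋ X.
size 1: {N}, {Z}; under {N} P still reaches {X} ∋ X.
size 2: {N,Z}; under {N,Z} P still reaches {X} ∋ X.
P↔X cannot be blocked by any observed set — no back-door set.
No mediator lies on a directed P→…→X path.
Neither criterion identifies P(X|do(P)) in this graph.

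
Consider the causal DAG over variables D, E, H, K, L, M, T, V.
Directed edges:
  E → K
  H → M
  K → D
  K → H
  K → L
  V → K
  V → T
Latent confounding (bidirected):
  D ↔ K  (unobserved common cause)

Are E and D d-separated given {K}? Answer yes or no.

No — E and D are d-connected given {K}.

Bayes-Ball from E | {K} reaches {D,T,V}.
D ∈ reach(E|{K}) ⇒ E ⊥̸ D | {K}.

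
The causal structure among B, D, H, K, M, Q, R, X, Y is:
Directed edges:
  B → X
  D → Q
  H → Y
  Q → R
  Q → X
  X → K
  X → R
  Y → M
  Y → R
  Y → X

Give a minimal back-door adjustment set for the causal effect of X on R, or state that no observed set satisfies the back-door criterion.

desc(X)\{X}={K,R}; candidates ⊆ {B,D,H,M,Q,Y}.
size 0: {}; under {} X still reaches {B,D,H,M,Q,R,Y} ∋ R.
size 1: {B}, {D}, {H} …(+3); under {B} X still reaches {D,H,M,Q,R,Y} ∋ R.
{Q,Y}: X⊥R given {Q,Y} in G with X→· removed — back-door holds.

X→R: minimal back-door set {Q, Y}.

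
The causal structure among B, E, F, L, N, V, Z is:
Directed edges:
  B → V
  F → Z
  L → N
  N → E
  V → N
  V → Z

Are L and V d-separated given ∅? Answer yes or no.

Yes — L ⊥ V | ∅.

Bayes-Ball from L | ∅ reaches {E,N}.
V ∉ reach(L|∅) ⇒ L ⊥ V | ∅.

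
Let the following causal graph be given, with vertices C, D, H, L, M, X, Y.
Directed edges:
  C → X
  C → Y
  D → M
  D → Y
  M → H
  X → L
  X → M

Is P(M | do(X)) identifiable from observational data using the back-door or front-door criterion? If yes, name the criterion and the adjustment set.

P(M|do(X)): backdoor, adjust for ∅.

desc(X)\{X}={H,L,M}; candidates ⊆ {C,D,Y}.
∅: X⊥M given ∅ in G with X→· removed — back-door holds.
P(M|do(X)) = P(M|X) — no adjustment needed.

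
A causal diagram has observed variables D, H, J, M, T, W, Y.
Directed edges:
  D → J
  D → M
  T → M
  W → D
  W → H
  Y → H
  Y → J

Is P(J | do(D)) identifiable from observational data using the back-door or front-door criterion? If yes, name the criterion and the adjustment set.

P(J|do(D)): backdoor, adjust for ∅.

desc(D)\{D}={J,M}; candidates ⊆ {H,T,W,Y}.
∅: D⊥J given ∅ in G with D→· removed — back-door holds.
P(J|do(D)) = P(J|D) — no adjustment needed.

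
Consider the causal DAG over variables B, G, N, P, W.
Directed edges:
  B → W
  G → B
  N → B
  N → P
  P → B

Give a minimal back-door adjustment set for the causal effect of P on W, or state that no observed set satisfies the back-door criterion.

P→W: minimal back-door set {N}.

desc(P)\{P}={B,W}; candidates ⊆ {G,N}.
size 0: {}; under {} P still reaches {B,N,W} ∋ W.
{N}: P⊥W given {N} in G with P→· removed — back-door holds.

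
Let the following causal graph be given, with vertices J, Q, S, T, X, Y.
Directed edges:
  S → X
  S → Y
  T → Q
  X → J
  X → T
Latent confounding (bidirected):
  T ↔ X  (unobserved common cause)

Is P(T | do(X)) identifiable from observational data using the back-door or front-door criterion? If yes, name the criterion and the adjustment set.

P(T|do(X)): not identifiable (no BD/FD set).

desc(X)\{X}={J,Q,T}; candidates ⊆ {S,Y}.
X↔T: latent back-door arc(s) into X.
size 0: {}; under {} X still reaches {Q,S,T,Y} ∋ T.
size 1: {S}, {Y}; under {S} X still reaches {Q,T} ∋ T.
size 2: {S,Y}; under {S,Y} X still reaches {Q,T} ∋ T.
X↔T cannot be blocked by any observed set — no back-door set.
No mediator lies on a directed X→…→T path.
Neither criterion identifies P(T|do(X)) in this graph.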